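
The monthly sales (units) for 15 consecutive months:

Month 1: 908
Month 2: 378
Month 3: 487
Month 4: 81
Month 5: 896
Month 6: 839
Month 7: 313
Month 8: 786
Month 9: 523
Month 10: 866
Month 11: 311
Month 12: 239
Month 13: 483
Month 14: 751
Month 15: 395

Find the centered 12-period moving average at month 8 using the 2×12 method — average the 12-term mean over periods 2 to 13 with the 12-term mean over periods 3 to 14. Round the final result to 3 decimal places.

532.375

Sum over 2–13: 378 + 487 + 81 + 896 + 839 + 313 + 786 + 523 + 866 + 311 + 239 + 483 = 6202
Sum over 3–14: 487 + 81 + 896 + 839 + 313 + 786 + 523 + 866 + 311 + 239 + 483 + 751 = 6575
CMA at t=8 = (6202 + 6575) / (2·12) = 12777 / 24 = 532.375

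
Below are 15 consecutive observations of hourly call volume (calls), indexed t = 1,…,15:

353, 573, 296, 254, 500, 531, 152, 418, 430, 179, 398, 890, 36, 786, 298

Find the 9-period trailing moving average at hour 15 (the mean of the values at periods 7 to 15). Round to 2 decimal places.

398.56

Sum of periods 7–15: 152 + 418 + 430 + 179 + 398 + 890 + 36 + 786 + 298 = 3587
Divide by 9: 3587 / 9 = 398.56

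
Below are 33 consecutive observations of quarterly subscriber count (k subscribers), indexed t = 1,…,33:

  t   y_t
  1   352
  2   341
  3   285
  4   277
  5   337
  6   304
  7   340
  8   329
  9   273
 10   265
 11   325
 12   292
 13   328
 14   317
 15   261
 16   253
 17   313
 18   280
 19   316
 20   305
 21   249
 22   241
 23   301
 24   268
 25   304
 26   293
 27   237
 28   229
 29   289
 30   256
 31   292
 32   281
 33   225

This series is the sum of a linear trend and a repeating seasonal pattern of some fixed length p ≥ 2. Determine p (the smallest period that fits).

First differences y_{t+1} − y_t: -11, -56, -8, 60, -33, 36, -11, -56, -8, 60, -33, 36, -11, -56, …
The difference pattern repeats every 6 terms and not for any smaller step, so p = 6.

6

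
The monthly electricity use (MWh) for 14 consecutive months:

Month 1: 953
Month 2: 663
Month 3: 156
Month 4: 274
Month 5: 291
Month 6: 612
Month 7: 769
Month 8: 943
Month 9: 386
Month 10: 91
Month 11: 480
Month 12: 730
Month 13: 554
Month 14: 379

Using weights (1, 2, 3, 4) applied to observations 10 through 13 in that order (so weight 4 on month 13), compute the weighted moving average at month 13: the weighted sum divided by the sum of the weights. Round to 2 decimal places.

Weighted sum: 1·91 + 2·480 + 3·730 + 4·554 = 91 + 960 + 2190 + 2216 = 5457
Weight total: 1 + 2 + 3 + 4 = 10
WMA = 5457 / 10 = 545.70

545.70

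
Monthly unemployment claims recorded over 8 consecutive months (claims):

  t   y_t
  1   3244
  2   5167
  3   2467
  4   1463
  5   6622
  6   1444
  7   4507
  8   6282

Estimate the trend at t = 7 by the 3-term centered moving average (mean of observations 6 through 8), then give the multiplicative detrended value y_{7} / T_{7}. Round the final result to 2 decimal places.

Trend T_7 = (1444 + 4507 + 6282) / 3 = 12233/3 = 4077.6667
Ratio to trend: 4507 / 4077.6667 = 1.11

1.11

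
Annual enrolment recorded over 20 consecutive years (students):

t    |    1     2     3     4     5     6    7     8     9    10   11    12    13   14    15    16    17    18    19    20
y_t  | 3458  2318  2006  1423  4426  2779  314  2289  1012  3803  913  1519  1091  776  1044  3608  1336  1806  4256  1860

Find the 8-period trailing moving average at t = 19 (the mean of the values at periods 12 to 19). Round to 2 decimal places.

1929.50

Sum of periods 12–19: 1519 + 1091 + 776 + 1044 + 3608 + 1336 + 1806 + 4256 = 15436
Divide by 8: 15436 / 8 = 1929.50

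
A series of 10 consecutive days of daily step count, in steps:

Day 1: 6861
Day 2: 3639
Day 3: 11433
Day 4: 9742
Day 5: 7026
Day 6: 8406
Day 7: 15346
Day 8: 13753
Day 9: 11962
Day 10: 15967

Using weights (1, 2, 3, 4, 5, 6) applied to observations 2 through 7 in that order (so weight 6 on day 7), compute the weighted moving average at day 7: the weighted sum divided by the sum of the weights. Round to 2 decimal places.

Weighted sum: 1·3639 + 2·11433 + 3·9742 + 4·7026 + 5·8406 + 6·15346 = 3639 + 22866 + 29226 + 28104 + 42030 + 92076 = 217941
Weight total: 1 + 2 + 3 + 4 + 5 + 6 = 21
WMA = 217941 / 21 = 10378.14

10378.14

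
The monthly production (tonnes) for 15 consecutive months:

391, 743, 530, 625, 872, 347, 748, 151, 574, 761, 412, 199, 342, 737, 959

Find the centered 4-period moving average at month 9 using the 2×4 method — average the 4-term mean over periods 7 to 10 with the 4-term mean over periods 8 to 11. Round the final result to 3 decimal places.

516.500

Sum over 7–10: 748 + 151 + 574 + 761 = 2234
Sum over 8–11: 151 + 574 + 761 + 412 = 1898
CMA at t=9 = (2234 + 1898) / (2·4) = 4132 / 8 = 516.500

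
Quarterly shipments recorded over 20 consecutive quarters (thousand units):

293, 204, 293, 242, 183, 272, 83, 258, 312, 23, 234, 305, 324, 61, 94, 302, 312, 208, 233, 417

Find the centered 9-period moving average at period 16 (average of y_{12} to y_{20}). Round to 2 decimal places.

Sum of periods 12–20: 305 + 324 + 61 + 94 + 302 + 312 + 208 + 233 + 417 = 2256
Divide by 9: 2256 / 9 = 250.67

250.67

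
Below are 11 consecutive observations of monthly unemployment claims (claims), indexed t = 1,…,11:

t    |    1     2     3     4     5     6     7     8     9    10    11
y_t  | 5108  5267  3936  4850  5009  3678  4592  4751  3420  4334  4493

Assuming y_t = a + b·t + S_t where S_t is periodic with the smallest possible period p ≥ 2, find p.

First differences y_{t+1} − y_t: 159, -1331, 914, 159, -1331, 914, 159, -1331, …
The difference pattern repeats every 3 terms and not for any smaller step, so p = 3.

3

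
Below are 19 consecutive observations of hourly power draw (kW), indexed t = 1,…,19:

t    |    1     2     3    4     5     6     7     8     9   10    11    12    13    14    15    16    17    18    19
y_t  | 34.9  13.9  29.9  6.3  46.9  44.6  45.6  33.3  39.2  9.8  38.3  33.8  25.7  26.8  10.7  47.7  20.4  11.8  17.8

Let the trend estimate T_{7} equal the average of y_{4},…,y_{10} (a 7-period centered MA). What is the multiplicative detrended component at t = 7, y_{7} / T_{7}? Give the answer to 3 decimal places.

1.414

Trend T_7 = (6.3 + 46.9 + 44.6 + 45.6 + 33.3 + 39.2 + 9.8) / 7 = 225.7/7 = 32.24286
Ratio to trend: 45.6 / 32.24286 = 1.414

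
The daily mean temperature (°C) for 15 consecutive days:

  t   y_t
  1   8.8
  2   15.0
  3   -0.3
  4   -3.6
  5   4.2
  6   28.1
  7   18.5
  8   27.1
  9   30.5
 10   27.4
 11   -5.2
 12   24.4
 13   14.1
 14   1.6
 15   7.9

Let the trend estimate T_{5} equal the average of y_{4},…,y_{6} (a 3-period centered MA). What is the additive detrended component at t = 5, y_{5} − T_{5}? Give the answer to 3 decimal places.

-5.367

Trend T_5 = ((-3.6) + 4.2 + 28.1) / 3 = 28.7/3 = 9.56667
Detrended value: 4.2 − 9.56667 = -5.367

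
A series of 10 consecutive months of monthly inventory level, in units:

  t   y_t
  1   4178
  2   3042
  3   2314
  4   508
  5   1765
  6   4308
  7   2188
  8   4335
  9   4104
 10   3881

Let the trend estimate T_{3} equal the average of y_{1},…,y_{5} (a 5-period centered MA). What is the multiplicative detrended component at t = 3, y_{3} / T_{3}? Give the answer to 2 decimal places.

0.98

Trend T_3 = (4178 + 3042 + 2314 + 508 + 1765) / 5 = 11807/5 = 2361.4000
Ratio to trend: 2314 / 2361.4000 = 0.98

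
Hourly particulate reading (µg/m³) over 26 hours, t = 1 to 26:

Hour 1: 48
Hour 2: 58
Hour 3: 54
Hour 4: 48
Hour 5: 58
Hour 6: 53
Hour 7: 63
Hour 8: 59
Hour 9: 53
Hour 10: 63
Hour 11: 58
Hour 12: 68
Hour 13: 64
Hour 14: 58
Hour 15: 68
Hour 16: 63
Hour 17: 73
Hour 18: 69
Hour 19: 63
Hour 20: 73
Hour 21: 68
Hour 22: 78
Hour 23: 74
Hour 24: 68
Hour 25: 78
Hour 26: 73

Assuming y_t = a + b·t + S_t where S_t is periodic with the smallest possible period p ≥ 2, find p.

5

First differences y_{t+1} − y_t: 10, -4, -6, 10, -5, 10, -4, -6, 10, -5, 10, -4, …
The difference pattern repeats every 5 terms and not for any smaller step, so p = 5.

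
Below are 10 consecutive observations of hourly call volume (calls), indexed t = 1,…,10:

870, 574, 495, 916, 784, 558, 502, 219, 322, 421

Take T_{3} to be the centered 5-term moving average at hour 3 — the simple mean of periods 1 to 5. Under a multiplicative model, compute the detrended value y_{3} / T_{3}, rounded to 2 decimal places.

Trend T_3 = (870 + 574 + 495 + 916 + 784) / 5 = 3639/5 = 727.8000
Ratio to trend: 495 / 727.8000 = 0.68

0.68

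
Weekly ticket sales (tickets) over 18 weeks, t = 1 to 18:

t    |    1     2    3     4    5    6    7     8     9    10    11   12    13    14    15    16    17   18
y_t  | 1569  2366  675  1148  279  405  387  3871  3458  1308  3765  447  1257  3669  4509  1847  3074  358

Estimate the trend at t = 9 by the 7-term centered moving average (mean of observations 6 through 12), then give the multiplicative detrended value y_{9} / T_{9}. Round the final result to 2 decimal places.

1.77

Trend T_9 = (405 + 387 + 3871 + 3458 + 1308 + 3765 + 447) / 7 = 13641/7 = 1948.7143
Ratio to trend: 3458 / 1948.7143 = 1.77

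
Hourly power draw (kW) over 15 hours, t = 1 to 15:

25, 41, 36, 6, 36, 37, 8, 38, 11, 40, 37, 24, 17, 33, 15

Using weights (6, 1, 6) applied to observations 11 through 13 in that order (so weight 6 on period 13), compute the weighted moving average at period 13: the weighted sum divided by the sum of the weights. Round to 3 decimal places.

26.769

Weighted sum: 6·37 + 1·24 + 6·17 = 222 + 24 + 102 = 348
Weight total: 6 + 1 + 6 = 13
WMA = 348 / 13 = 26.769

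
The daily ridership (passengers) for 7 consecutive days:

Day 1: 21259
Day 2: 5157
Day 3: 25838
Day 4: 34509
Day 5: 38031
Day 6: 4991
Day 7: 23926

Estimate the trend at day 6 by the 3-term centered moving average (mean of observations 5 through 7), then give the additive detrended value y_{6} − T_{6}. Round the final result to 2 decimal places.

Trend T_6 = (38031 + 4991 + 23926) / 3 = 66948/3 = 22316.0000
Detrended value: 4991 − 22316.0000 = -17325.00

-17325.00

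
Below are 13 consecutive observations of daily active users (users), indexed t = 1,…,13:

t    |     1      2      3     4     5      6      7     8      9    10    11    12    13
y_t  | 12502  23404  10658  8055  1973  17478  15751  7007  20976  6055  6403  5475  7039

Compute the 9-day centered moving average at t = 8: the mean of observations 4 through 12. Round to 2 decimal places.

9908.11

Sum of periods 4–12: 8055 + 1973 + 17478 + 15751 + 7007 + 20976 + 6055 + 6403 + 5475 = 89173
Divide by 9: 89173 / 9 = 9908.11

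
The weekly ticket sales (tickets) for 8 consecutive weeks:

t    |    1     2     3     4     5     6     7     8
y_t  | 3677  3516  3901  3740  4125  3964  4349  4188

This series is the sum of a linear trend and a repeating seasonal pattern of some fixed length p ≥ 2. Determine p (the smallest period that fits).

First differences y_{t+1} − y_t: -161, 385, -161, 385, -161, 385, …
The difference pattern repeats every 2 terms and not for any smaller step, so p = 2.

2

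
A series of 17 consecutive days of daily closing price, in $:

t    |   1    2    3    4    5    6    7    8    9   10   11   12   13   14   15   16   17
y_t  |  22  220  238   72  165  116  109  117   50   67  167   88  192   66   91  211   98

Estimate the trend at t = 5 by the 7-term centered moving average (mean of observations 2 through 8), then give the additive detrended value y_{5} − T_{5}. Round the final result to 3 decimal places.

16.857

Trend T_5 = (220 + 238 + 72 + 165 + 116 + 109 + 117) / 7 = 1037/7 = 148.14286
Detrended value: 165 − 148.14286 = 16.857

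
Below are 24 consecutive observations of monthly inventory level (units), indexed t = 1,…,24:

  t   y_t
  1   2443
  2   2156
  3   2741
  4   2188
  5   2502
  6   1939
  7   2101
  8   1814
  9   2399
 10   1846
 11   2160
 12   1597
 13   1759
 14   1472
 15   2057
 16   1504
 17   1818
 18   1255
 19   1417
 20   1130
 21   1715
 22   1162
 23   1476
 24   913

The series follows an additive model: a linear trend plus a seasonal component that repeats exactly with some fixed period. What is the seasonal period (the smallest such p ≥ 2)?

6

First differences y_{t+1} − y_t: -287, 585, -553, 314, -563, 162, -287, 585, -553, 314, -563, 162, -287, 585, …
The difference pattern repeats every 6 terms and not for any smaller step, so p = 6.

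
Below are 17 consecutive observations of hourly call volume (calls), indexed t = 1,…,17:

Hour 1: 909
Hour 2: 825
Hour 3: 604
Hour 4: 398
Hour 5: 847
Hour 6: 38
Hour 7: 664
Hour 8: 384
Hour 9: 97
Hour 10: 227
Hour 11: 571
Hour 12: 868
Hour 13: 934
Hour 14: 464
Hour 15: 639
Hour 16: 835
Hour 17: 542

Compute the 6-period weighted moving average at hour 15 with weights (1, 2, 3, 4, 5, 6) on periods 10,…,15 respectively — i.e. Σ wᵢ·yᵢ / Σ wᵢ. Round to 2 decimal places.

660.14

Weighted sum: 1·227 + 2·571 + 3·868 + 4·934 + 5·464 + 6·639 = 227 + 1142 + 2604 + 3736 + 2320 + 3834 = 13863
Weight total: 1 + 2 + 3 + 4 + 5 + 6 = 21
WMA = 13863 / 21 = 660.14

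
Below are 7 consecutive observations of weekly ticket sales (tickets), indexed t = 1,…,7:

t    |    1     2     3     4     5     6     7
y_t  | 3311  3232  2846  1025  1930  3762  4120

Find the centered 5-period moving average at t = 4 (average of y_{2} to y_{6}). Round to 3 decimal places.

2559.000

Sum of periods 2–6: 3232 + 2846 + 1025 + 1930 + 3762 = 12795
Divide by 5: 12795 / 5 = 2559.000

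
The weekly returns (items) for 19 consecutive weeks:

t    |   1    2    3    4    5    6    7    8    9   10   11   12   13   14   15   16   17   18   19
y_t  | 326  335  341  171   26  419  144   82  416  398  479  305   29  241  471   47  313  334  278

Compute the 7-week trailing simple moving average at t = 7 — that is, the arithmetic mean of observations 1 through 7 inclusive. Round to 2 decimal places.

Sum of periods 1–7: 326 + 335 + 341 + 171 + 26 + 419 + 144 = 1762
Divide by 7: 1762 / 7 = 251.71

251.71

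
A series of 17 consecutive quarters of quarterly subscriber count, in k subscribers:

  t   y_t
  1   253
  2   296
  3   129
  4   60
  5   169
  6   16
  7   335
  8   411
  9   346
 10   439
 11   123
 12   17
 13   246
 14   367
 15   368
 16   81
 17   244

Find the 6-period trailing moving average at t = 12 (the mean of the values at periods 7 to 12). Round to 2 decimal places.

278.50

Sum of periods 7–12: 335 + 411 + 346 + 439 + 123 + 17 = 1671
Divide by 6: 1671 / 6 = 278.50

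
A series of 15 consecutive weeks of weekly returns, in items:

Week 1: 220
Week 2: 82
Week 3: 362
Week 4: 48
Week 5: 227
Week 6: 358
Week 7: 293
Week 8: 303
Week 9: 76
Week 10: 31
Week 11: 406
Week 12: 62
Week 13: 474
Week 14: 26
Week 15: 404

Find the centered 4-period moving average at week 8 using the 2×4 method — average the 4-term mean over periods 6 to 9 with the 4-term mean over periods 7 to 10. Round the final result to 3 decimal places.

216.625

Sum over 6–9: 358 + 293 + 303 + 76 = 1030
Sum over 7–10: 293 + 303 + 76 + 31 = 703
CMA at t=8 = (1030 + 703) / (2·4) = 1733 / 8 = 216.625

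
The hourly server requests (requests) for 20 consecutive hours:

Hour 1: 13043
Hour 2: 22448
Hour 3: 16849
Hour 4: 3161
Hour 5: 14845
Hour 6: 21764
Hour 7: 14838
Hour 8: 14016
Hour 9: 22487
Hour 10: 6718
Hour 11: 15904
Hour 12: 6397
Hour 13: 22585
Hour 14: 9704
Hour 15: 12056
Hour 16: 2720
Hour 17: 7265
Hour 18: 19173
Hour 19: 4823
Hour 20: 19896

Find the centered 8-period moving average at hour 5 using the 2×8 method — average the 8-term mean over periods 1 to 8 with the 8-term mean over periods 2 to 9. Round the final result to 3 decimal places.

Sum over 1–8: 13043 + 22448 + 16849 + 3161 + 14845 + 21764 + 14838 + 14016 = 120964
Sum over 2–9: 22448 + 16849 + 3161 + 14845 + 21764 + 14838 + 14016 + 22487 = 130408
CMA at t=5 = (120964 + 130408) / (2·8) = 251372 / 16 = 15710.750

15710.750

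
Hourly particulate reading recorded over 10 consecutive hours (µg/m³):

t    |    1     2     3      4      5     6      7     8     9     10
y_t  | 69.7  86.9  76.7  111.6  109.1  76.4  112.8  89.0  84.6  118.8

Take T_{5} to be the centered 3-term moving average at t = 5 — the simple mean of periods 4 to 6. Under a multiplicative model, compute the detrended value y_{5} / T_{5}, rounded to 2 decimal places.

Trend T_5 = (111.6 + 109.1 + 76.4) / 3 = 297.1/3 = 99.0333
Ratio to trend: 109.1 / 99.0333 = 1.10

1.10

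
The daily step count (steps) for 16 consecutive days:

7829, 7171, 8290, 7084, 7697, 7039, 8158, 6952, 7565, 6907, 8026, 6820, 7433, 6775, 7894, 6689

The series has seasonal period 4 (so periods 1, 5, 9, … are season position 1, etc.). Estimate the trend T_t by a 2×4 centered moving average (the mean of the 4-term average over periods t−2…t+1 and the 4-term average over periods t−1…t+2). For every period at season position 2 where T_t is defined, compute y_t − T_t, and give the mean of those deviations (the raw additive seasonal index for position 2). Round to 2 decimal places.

-439.04

Season position 2 occurs at t = 6, 10, 14 (where T_t is defined).
t=6: T_6 = 7478.0000; y_6 − T_6 = 7039 − 7478.0000 = -439.0000
t=10: T_10 = 7346.0000; y_10 − T_10 = 6907 − 7346.0000 = -439.0000
t=14: T_14 = 7214.1250; y_14 − T_14 = 6775 − 7214.1250 = -439.1250
Mean deviation: (-439.0000 + -439.0000 + -439.1250) / 3 = -439.04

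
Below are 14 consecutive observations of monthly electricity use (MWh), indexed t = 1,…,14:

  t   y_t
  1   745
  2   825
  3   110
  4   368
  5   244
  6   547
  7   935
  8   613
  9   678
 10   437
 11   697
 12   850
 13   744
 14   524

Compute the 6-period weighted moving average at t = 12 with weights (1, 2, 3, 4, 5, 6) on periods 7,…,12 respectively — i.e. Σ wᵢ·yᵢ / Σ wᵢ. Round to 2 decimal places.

Weighted sum: 1·935 + 2·613 + 3·678 + 4·437 + 5·697 + 6·850 = 935 + 1226 + 2034 + 1748 + 3485 + 5100 = 14528
Weight total: 1 + 2 + 3 + 4 + 5 + 6 = 21
WMA = 14528 / 21 = 691.81

691.81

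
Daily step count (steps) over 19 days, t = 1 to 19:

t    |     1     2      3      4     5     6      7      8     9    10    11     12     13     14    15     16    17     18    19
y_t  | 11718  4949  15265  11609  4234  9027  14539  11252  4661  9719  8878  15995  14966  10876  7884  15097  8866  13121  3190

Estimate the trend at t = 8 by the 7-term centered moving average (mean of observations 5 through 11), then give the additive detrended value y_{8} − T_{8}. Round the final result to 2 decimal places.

2350.57

Trend T_8 = (4234 + 9027 + 14539 + 11252 + 4661 + 9719 + 8878) / 7 = 62310/7 = 8901.4286
Detrended value: 11252 − 8901.4286 = 2350.57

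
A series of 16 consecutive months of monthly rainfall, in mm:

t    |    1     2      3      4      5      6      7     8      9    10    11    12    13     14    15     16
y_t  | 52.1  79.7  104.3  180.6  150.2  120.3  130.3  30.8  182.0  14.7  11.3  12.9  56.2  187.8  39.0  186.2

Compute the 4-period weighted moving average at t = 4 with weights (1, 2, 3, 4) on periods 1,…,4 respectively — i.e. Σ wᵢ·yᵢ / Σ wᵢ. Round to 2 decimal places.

Weighted sum: 1·52.1 + 2·79.7 + 3·104.3 + 4·180.6 = 52.1 + 159.4 + 312.9 + 722.4 = 1246.8
Weight total: 1 + 2 + 3 + 4 = 10
WMA = 1246.8 / 10 = 124.68

124.68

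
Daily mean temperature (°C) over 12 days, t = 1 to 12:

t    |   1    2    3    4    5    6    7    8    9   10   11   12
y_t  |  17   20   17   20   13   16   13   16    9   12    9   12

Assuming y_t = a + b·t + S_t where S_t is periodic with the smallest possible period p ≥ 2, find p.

4

First differences y_{t+1} − y_t: 3, -3, 3, -7, 3, -3, 3, -7, 3, -3, …
The difference pattern repeats every 4 terms and not for any smaller step, so p = 4.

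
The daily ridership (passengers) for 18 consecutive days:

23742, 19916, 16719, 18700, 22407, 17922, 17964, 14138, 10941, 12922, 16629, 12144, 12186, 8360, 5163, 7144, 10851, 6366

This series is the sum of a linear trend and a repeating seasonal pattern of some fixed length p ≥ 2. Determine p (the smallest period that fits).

First differences y_{t+1} − y_t: -3826, -3197, 1981, 3707, -4485, 42, -3826, -3197, 1981, 3707, -4485, 42, -3826, -3197, …
The difference pattern repeats every 6 terms and not for any smaller step, so p = 6.

6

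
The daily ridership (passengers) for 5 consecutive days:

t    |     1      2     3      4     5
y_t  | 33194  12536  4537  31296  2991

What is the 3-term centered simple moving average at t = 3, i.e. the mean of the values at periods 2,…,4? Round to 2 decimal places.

Sum of periods 2–4: 12536 + 4537 + 31296 = 48369
Divide by 3: 48369 / 3 = 16123.00

16123.00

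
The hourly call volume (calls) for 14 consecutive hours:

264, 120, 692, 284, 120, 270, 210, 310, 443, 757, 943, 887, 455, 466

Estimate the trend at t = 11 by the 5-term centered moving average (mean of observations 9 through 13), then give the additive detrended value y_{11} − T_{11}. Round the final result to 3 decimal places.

Trend T_11 = (443 + 757 + 943 + 887 + 455) / 5 = 3485/5 = 697.00000
Detrended value: 943 − 697.00000 = 246.000

246.000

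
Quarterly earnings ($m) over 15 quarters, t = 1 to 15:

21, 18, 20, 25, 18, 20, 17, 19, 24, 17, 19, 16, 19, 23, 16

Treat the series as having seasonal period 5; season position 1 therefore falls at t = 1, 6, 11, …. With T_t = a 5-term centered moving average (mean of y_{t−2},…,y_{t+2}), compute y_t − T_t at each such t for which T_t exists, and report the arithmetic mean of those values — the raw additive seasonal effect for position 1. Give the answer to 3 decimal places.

Season position 1 occurs at t = 6, 11 (where T_t is defined).
t=6: T_6 = 19.80000; y_6 − T_6 = 20 − 19.80000 = 0.20000
t=11: T_11 = 19.00000; y_11 − T_11 = 19 − 19.00000 = 0.00000
Mean deviation: (0.20000 + 0.00000) / 2 = 0.100

0.100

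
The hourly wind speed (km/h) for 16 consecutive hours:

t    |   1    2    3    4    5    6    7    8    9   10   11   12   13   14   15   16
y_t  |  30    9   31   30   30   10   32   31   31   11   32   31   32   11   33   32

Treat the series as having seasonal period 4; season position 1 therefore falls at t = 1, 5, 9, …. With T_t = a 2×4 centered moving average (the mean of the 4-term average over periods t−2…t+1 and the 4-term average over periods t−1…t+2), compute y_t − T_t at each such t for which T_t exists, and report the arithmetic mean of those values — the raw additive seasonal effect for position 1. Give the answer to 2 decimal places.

Season position 1 occurs at t = 5, 9, 13 (where T_t is defined).
t=5: T_5 = 25.3750; y_5 − T_5 = 30 − 25.3750 = 4.6250
t=9: T_9 = 26.2500; y_9 − T_9 = 31 − 26.2500 = 4.7500
t=13: T_13 = 26.6250; y_13 − T_13 = 32 − 26.6250 = 5.3750
Mean deviation: (4.6250 + 4.7500 + 5.3750) / 3 = 4.92

4.92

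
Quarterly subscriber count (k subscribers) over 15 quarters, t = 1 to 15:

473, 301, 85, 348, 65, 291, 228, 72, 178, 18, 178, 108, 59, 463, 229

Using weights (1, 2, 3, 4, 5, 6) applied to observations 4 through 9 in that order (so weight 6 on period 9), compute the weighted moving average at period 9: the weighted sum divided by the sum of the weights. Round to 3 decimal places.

Weighted sum: 1·348 + 2·65 + 3·291 + 4·228 + 5·72 + 6·178 = 348 + 130 + 873 + 912 + 360 + 1068 = 3691
Weight total: 1 + 2 + 3 + 4 + 5 + 6 = 21
WMA = 3691 / 21 = 175.762

175.762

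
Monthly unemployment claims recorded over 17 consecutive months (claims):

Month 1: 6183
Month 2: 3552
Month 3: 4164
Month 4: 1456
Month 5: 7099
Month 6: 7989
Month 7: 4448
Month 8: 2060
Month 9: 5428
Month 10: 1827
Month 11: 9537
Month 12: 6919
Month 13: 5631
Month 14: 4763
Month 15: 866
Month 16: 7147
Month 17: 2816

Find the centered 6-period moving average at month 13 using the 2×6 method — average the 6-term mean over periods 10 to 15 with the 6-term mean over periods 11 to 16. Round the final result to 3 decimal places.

5367.167

Sum over 10–15: 1827 + 9537 + 6919 + 5631 + 4763 + 866 = 29543
Sum over 11–16: 9537 + 6919 + 5631 + 4763 + 866 + 7147 = 34863
CMA at t=13 = (29543 + 34863) / (2·6) = 64406 / 12 = 5367.167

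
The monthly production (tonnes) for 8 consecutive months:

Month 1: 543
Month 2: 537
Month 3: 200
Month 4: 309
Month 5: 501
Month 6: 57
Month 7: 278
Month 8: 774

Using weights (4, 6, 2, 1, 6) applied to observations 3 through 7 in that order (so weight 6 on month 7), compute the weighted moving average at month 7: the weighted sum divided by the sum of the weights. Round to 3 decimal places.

283.211

Weighted sum: 4·200 + 6·309 + 2·501 + 1·57 + 6·278 = 800 + 1854 + 1002 + 57 + 1668 = 5381
Weight total: 4 + 6 + 2 + 1 + 6 = 19
WMA = 5381 / 19 = 283.211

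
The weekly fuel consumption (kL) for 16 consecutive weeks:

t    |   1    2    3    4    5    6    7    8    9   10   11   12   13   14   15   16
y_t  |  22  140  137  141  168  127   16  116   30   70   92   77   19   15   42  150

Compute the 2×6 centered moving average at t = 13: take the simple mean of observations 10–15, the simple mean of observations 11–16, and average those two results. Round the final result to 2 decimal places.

59.17

Sum over 10–15: 70 + 92 + 77 + 19 + 15 + 42 = 315
Sum over 11–16: 92 + 77 + 19 + 15 + 42 + 150 = 395
CMA at t=13 = (315 + 395) / (2·6) = 710 / 12 = 59.17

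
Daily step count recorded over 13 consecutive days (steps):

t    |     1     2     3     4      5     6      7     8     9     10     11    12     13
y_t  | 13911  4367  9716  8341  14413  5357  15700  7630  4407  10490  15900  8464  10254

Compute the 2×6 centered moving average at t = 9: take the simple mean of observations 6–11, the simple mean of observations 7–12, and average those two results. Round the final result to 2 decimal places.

10172.92

Sum over 6–11: 5357 + 15700 + 7630 + 4407 + 10490 + 15900 = 59484
Sum over 7–12: 15700 + 7630 + 4407 + 10490 + 15900 + 8464 = 62591
CMA at t=9 = (59484 + 62591) / (2·6) = 122075 / 12 = 10172.92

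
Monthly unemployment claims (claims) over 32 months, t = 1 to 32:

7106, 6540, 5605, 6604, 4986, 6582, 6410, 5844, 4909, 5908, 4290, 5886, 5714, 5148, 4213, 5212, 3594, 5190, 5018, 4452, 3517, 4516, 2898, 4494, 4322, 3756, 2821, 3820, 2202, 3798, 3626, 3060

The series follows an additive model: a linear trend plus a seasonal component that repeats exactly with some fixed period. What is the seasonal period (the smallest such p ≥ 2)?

6

First differences y_{t+1} − y_t: -566, -935, 999, -1618, 1596, -172, -566, -935, 999, -1618, 1596, -172, -566, -935, …
The difference pattern repeats every 6 terms and not for any smaller step, so p = 6.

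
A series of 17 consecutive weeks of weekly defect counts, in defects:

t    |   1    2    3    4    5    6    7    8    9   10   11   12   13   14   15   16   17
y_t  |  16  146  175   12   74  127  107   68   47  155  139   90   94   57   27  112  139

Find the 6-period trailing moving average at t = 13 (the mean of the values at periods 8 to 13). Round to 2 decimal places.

98.83

Sum of periods 8–13: 68 + 47 + 155 + 139 + 90 + 94 = 593
Divide by 6: 593 / 6 = 98.83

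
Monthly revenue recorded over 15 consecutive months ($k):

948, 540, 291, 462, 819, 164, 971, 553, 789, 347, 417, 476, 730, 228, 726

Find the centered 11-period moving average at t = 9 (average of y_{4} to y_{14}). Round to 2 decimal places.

541.45

Sum of periods 4–14: 462 + 819 + 164 + 971 + 553 + 789 + 347 + 417 + 476 + 730 + 228 = 5956
Divide by 11: 5956 / 11 = 541.45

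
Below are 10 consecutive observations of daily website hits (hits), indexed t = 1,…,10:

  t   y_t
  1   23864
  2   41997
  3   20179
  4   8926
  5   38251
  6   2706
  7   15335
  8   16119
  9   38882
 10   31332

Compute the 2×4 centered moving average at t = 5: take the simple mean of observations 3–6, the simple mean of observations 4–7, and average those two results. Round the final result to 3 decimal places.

Sum over 3–6: 20179 + 8926 + 38251 + 2706 = 70062
Sum over 4–7: 8926 + 38251 + 2706 + 15335 = 65218
CMA at t=5 = (70062 + 65218) / (2·4) = 135280 / 8 = 16910.000

16910.000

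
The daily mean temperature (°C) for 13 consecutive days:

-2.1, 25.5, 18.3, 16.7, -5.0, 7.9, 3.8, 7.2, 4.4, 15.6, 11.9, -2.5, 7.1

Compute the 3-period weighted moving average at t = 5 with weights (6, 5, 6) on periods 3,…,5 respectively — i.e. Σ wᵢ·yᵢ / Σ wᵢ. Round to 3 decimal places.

Weighted sum: 6·18.3 + 5·16.7 + 6·-5.0 = 109.8 + 83.5 + -30.0 = 163.3
Weight total: 6 + 5 + 6 = 17
WMA = 163.3 / 17 = 9.606

9.606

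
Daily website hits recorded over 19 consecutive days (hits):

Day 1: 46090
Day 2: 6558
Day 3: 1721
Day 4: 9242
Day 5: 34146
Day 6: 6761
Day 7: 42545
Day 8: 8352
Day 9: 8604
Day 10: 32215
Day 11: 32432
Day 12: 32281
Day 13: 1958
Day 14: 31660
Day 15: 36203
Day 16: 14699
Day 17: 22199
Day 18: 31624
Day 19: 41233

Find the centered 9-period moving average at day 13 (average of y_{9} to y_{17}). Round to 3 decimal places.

23583.444

Sum of periods 9–17: 8604 + 32215 + 32432 + 32281 + 1958 + 31660 + 36203 + 14699 + 22199 = 212251
Divide by 9: 212251 / 9 = 23583.444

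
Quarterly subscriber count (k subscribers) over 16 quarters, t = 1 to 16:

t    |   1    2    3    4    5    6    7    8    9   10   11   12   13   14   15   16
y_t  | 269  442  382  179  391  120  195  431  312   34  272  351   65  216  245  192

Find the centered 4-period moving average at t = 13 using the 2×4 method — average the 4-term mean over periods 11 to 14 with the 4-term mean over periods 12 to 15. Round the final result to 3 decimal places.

222.625

Sum over 11–14: 272 + 351 + 65 + 216 = 904
Sum over 12–15: 351 + 65 + 216 + 245 = 877
CMA at t=13 = (904 + 877) / (2·4) = 1781 / 8 = 222.625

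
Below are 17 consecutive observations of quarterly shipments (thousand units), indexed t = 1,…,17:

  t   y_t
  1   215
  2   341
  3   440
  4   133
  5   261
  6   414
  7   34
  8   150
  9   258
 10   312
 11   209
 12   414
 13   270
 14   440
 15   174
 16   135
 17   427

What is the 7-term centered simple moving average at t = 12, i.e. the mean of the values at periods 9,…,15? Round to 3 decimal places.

296.714

Sum of periods 9–15: 258 + 312 + 209 + 414 + 270 + 440 + 174 = 2077
Divide by 7: 2077 / 7 = 296.714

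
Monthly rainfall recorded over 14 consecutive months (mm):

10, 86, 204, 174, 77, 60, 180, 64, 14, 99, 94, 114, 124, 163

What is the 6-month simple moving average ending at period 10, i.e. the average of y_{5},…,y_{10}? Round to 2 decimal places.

Sum of periods 5–10: 77 + 60 + 180 + 64 + 14 + 99 = 494
Divide by 6: 494 / 6 = 82.33

82.33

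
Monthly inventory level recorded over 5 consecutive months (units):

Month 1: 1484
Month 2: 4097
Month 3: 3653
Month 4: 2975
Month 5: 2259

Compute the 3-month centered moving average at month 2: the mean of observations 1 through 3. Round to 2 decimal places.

Sum of periods 1–3: 1484 + 4097 + 3653 = 9234
Divide by 3: 9234 / 3 = 3078.00

3078.00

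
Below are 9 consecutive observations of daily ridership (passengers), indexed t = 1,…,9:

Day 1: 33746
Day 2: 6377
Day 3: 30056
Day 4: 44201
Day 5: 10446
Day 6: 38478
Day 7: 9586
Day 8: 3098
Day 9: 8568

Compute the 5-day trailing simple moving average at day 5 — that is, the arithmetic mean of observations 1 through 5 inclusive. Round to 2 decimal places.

Sum of periods 1–5: 33746 + 6377 + 30056 + 44201 + 10446 = 124826
Divide by 5: 124826 / 5 = 24965.20

24965.20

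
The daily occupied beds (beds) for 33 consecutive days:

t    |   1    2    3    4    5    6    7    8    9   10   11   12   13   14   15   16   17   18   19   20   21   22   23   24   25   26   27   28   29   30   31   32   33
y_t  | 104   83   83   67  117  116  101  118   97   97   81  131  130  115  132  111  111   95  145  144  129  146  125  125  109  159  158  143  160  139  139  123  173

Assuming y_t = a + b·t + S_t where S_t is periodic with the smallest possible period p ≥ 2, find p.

First differences y_{t+1} − y_t: -21, 0, -16, 50, -1, -15, 17, -21, 0, -16, 50, -1, -15, 17, -21, 0, …
The difference pattern repeats every 7 terms and not for any smaller step, so p = 7.

7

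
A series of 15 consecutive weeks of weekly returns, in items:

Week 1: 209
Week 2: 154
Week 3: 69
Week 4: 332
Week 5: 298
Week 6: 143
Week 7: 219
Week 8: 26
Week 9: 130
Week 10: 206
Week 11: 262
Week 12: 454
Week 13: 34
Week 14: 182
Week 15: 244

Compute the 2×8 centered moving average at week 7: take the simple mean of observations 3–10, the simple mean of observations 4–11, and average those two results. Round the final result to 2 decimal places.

Sum over 3–10: 69 + 332 + 298 + 143 + 219 + 26 + 130 + 206 = 1423
Sum over 4–11: 332 + 298 + 143 + 219 + 26 + 130 + 206 + 262 = 1616
CMA at t=7 = (1423 + 1616) / (2·8) = 3039 / 16 = 189.94

189.94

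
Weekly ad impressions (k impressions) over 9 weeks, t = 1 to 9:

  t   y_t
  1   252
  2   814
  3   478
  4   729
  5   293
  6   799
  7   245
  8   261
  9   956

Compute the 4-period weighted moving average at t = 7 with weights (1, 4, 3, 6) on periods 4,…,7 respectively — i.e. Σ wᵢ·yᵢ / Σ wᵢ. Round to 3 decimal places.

Weighted sum: 1·729 + 4·293 + 3·799 + 6·245 = 729 + 1172 + 2397 + 1470 = 5768
Weight total: 1 + 4 + 3 + 6 = 14
WMA = 5768 / 14 = 412.000

412.000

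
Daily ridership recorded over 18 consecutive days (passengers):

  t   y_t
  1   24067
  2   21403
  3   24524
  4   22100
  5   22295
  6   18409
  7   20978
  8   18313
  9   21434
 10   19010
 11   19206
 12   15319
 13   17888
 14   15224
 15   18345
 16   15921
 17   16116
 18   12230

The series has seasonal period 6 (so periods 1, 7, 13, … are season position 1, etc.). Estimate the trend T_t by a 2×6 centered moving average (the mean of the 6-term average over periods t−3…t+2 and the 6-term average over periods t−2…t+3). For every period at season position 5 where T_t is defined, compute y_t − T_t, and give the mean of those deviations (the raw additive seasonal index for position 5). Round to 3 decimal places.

934.708

Season position 5 occurs at t = 5, 11 (where T_t is defined).
t=5: T_5 = 21360.66667; y_5 − T_5 = 22295 − 21360.66667 = 934.33333
t=11: T_11 = 18270.91667; y_11 − T_11 = 19206 − 18270.91667 = 935.08333
Mean deviation: (934.33333 + 935.08333) / 2 = 934.708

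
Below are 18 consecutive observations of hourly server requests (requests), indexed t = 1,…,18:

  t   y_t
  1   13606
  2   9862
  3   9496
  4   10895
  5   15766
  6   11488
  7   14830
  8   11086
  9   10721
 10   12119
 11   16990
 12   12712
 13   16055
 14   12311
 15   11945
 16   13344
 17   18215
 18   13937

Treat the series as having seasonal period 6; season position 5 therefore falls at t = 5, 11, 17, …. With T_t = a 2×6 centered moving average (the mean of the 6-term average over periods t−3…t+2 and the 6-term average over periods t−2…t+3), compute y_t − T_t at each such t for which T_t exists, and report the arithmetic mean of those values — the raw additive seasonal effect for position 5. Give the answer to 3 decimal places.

Season position 5 occurs at t = 5, 11 (where T_t is defined).
t=5: T_5 = 12158.16667; y_5 − T_5 = 15766 − 12158.16667 = 3607.83333
t=11: T_11 = 13382.58333; y_11 − T_11 = 16990 − 13382.58333 = 3607.41667
Mean deviation: (3607.83333 + 3607.41667) / 2 = 3607.625

3607.625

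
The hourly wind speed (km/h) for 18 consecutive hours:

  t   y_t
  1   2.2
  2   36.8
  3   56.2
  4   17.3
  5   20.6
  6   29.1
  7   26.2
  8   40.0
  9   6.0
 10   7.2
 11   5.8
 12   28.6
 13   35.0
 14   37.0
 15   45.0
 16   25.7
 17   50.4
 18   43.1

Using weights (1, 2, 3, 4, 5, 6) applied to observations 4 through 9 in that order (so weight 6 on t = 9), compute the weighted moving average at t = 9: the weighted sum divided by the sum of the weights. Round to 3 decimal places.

23.171

Weighted sum: 1·17.3 + 2·20.6 + 3·29.1 + 4·26.2 + 5·40.0 + 6·6.0 = 17.3 + 41.2 + 87.3 + 104.8 + 200.0 + 36.0 = 486.6
Weight total: 1 + 2 + 3 + 4 + 5 + 6 = 21
WMA = 486.6 / 21 = 23.171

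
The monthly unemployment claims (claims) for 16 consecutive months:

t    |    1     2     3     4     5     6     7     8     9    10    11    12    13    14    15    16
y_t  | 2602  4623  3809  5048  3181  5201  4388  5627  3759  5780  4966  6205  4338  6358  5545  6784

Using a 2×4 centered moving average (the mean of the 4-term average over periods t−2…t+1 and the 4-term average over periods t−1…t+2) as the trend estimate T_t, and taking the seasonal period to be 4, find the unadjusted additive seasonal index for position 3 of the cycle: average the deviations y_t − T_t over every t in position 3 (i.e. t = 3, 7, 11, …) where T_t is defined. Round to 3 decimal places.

-283.750

Season position 3 occurs at t = 3, 7, 11 (where T_t is defined).
t=3: T_3 = 4092.87500; y_3 − T_3 = 3809 − 4092.87500 = -283.87500
t=7: T_7 = 4671.50000; y_7 − T_7 = 4388 − 4671.50000 = -283.50000
t=11: T_11 = 5249.87500; y_11 − T_11 = 4966 − 5249.87500 = -283.87500
Mean deviation: (-283.87500 + -283.50000 + -283.87500) / 3 = -283.750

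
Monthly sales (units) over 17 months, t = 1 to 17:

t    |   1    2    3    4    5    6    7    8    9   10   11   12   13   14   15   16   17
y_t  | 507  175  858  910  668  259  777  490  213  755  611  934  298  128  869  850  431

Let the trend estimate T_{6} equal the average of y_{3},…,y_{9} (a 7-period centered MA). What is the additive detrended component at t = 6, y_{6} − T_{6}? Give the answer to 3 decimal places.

-337.429

Trend T_6 = (858 + 910 + 668 + 259 + 777 + 490 + 213) / 7 = 4175/7 = 596.42857
Detrended value: 259 − 596.42857 = -337.429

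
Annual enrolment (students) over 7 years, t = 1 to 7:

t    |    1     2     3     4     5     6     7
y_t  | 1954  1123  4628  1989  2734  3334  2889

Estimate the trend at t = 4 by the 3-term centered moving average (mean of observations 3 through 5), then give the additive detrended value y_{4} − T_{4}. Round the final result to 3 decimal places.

Trend T_4 = (4628 + 1989 + 2734) / 3 = 9351/3 = 3117.00000
Detrended value: 1989 − 3117.00000 = -1128.000

-1128.000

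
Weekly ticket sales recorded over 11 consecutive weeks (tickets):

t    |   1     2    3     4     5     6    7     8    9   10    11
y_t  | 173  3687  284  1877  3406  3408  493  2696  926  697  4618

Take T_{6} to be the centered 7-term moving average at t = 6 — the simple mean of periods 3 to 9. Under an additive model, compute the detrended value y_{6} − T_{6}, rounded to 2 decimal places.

Trend T_6 = (284 + 1877 + 3406 + 3408 + 493 + 2696 + 926) / 7 = 13090/7 = 1870.0000
Detrended value: 3408 − 1870.0000 = 1538.00

1538.00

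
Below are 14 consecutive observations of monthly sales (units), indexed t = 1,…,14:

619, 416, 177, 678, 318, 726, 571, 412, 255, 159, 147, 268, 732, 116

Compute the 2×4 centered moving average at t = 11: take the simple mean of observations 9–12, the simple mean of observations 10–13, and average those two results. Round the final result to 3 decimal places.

266.875

Sum over 9–12: 255 + 159 + 147 + 268 = 829
Sum over 10–13: 159 + 147 + 268 + 732 = 1306
CMA at t=11 = (829 + 1306) / (2·4) = 2135 / 8 = 266.875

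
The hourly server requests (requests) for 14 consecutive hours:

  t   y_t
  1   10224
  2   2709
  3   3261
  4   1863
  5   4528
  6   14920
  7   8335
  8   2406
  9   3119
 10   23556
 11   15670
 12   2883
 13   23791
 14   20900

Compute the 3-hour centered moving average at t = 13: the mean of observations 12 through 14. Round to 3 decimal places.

Sum of periods 12–14: 2883 + 23791 + 20900 = 47574
Divide by 3: 47574 / 3 = 15858.000

15858.000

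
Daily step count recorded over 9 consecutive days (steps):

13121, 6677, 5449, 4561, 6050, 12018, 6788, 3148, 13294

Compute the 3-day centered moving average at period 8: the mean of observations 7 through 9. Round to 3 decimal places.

Sum of periods 7–9: 6788 + 3148 + 13294 = 23230
Divide by 3: 23230 / 3 = 7743.333

7743.333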